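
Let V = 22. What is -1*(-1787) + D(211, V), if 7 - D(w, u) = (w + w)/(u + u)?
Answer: 39257/22 ≈ 1784.4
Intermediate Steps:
D(w, u) = 7 - w/u (D(w, u) = 7 - (w + w)/(u + u) = 7 - 2*w/(2*u) = 7 - 2*w*1/(2*u) = 7 - w/u)
-1*(-1787) + D(211, V) = -1*(-1787) + (7 - 1*211/22) = 1787 + (7 - 1*211*1/22) = 1787 + (7 - 211/22) = 1787 - 57/22 = 39257/22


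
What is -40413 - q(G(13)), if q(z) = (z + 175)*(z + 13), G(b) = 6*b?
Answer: -63436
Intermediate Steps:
q(z) = (13 + z)*(175 + z) (q(z) = (175 + z)*(13 + z) = (13 + z)*(175 + z))
-40413 - q(G(13)) = -40413 - (2275 + (6*13)² + 188*(6*13)) = -40413 - (2275 + 78² + 188*78) = -40413 - (2275 + 6084 + 14664) = -40413 - 1*23023 = -40413 - 23023 = -63436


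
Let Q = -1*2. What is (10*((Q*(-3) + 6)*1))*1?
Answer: 120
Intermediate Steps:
Q = -2
(10*((Q*(-3) + 6)*1))*1 = (10*((-2*(-3) + 6)*1))*1 = (10*((6 + 6)*1))*1 = (10*(12*1))*1 = (10*12)*1 = 120*1 = 120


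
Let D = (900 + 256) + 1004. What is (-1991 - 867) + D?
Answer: -698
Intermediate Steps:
D = 2160 (D = 1156 + 1004 = 2160)
(-1991 - 867) + D = (-1991 - 867) + 2160 = -2858 + 2160 = -698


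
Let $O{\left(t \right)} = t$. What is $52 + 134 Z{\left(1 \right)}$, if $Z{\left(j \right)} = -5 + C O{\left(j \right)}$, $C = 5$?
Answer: $52$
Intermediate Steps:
$Z{\left(j \right)} = -5 + 5 j$
$52 + 134 Z{\left(1 \right)} = 52 + 134 \left(-5 + 5 \cdot 1\right) = 52 + 134 \left(-5 + 5\right) = 52 + 134 \cdot 0 = 52 + 0 = 52$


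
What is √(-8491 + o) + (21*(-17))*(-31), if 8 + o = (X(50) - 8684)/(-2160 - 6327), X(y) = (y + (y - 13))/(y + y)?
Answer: 11067 + I*√6801135706741/28290 ≈ 11067.0 + 92.184*I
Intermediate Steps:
X(y) = (-13 + 2*y)/(2*y) (X(y) = (y + (-13 + y))/((2*y)) = (-13 + 2*y)*(1/(2*y)) = (-13 + 2*y)/(2*y))
o = -5921287/848700 (o = -8 + ((-13/2 + 50)/50 - 8684)/(-2160 - 6327) = -8 + ((1/50)*(87/2) - 8684)/(-8487) = -8 + (87/100 - 8684)*(-1/8487) = -8 - 868313/100*(-1/8487) = -8 + 868313/848700 = -5921287/848700 ≈ -6.9769)
√(-8491 + o) + (21*(-17))*(-31) = √(-8491 - 5921287/848700) + (21*(-17))*(-31) = √(-7212232987/848700) - 357*(-31) = I*√6801135706741/28290 + 11067 = 11067 + I*√6801135706741/28290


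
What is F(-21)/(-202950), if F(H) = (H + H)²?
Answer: -98/11275 ≈ -0.0086918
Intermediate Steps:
F(H) = 4*H² (F(H) = (2*H)² = 4*H²)
F(-21)/(-202950) = (4*(-21)²)/(-202950) = (4*441)*(-1/202950) = 1764*(-1/202950) = -98/11275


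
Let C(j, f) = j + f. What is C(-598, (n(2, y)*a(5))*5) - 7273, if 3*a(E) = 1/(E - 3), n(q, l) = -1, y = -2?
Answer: -47231/6 ≈ -7871.8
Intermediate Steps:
a(E) = 1/(3*(-3 + E)) (a(E) = 1/(3*(E - 3)) = 1/(3*(-3 + E)))
C(j, f) = f + j
C(-598, (n(2, y)*a(5))*5) - 7273 = (-1/(3*(-3 + 5))*5 - 598) - 7273 = (-1/(3*2)*5 - 598) - 7273 = (-1*1/6*5 - 598) - 7273 = (-1/6*5 - 598) - 7273 = (-5/6 - 598) - 7273 = -3593/6 - 7273 = -47231/6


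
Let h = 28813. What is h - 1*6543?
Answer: 22270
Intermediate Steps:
h - 1*6543 = 28813 - 1*6543 = 28813 - 6543 = 22270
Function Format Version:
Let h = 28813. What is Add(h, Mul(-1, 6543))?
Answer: 22270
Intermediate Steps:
Add(h, Mul(-1, 6543)) = Add(28813, Mul(-1, 6543)) = Add(28813, -6543) = 22270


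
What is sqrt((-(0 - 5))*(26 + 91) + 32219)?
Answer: 2*sqrt(8201) ≈ 181.12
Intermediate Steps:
sqrt((-(0 - 5))*(26 + 91) + 32219) = sqrt(-1*(-5)*117 + 32219) = sqrt(5*117 + 32219) = sqrt(585 + 32219) = sqrt(32804) = 2*sqrt(8201)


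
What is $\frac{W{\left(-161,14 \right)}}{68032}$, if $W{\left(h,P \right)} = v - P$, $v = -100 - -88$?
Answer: $- \frac{13}{34016} \approx -0.00038217$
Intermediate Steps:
$v = -12$ ($v = -100 + 88 = -12$)
$W{\left(h,P \right)} = -12 - P$
$\frac{W{\left(-161,14 \right)}}{68032} = \frac{-12 - 14}{68032} = \left(-12 - 14\right) \frac{1}{68032} = \left(-26\right) \frac{1}{68032} = - \frac{13}{34016}$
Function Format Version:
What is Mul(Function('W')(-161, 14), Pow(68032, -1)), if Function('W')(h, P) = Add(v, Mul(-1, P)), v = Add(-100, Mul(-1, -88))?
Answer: Rational(-13, 34016) ≈ -0.00038217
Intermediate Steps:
v = -12 (v = Add(-100, 88) = -12)
Function('W')(h, P) = Add(-12, Mul(-1, P))
Mul(Function('W')(-161, 14), Pow(68032, -1)) = Mul(Add(-12, Mul(-1, 14)), Pow(68032, -1)) = Mul(Add(-12, -14), Rational(1, 68032)) = Mul(-26, Rational(1, 68032)) = Rational(-13, 34016)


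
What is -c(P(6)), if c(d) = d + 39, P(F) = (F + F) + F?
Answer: -57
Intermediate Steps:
P(F) = 3*F (P(F) = 2*F + F = 3*F)
c(d) = 39 + d
-c(P(6)) = -(39 + 3*6) = -(39 + 18) = -1*57 = -57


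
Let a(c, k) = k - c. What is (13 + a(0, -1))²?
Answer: 144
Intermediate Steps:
(13 + a(0, -1))² = (13 + (-1 - 1*0))² = (13 + (-1 + 0))² = (13 - 1)² = 12² = 144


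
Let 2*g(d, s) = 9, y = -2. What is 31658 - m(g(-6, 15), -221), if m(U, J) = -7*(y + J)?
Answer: 30097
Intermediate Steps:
g(d, s) = 9/2 (g(d, s) = (1/2)*9 = 9/2)
m(U, J) = 14 - 7*J (m(U, J) = -7*(-2 + J) = 14 - 7*J)
31658 - m(g(-6, 15), -221) = 31658 - (14 - 7*(-221)) = 31658 - (14 + 1547) = 31658 - 1*1561 = 31658 - 1561 = 30097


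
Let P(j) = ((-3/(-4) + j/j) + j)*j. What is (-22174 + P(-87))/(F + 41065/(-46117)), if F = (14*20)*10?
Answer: -2722240393/516346140 ≈ -5.2721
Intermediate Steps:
F = 2800 (F = 280*10 = 2800)
P(j) = j*(7/4 + j) (P(j) = ((-3*(-¼) + 1) + j)*j = ((¾ + 1) + j)*j = (7/4 + j)*j = j*(7/4 + j))
(-22174 + P(-87))/(F + 41065/(-46117)) = (-22174 + (¼)*(-87)*(7 + 4*(-87)))/(2800 + 41065/(-46117)) = (-22174 + (¼)*(-87)*(7 - 348))/(2800 + 41065*(-1/46117)) = (-22174 + (¼)*(-87)*(-341))/(2800 - 41065/46117) = (-22174 + 29667/4)/(129086535/46117) = -59029/4*46117/129086535 = -2722240393/516346140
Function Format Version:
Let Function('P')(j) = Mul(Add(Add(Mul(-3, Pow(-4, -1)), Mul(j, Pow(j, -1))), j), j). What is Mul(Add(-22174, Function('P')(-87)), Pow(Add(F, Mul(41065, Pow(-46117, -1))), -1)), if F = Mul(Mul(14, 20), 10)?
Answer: Rational(-2722240393, 516346140) ≈ -5.2721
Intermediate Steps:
F = 2800 (F = Mul(280, 10) = 2800)
Function('P')(j) = Mul(j, Add(Rational(7, 4), j)) (Function('P')(j) = Mul(Add(Add(Mul(-3, Rational(-1, 4)), 1), j), j) = Mul(Add(Add(Rational(3, 4), 1), j), j) = Mul(Add(Rational(7, 4), j), j) = Mul(j, Add(Rational(7, 4), j)))
Mul(Add(-22174, Function('P')(-87)), Pow(Add(F, Mul(41065, Pow(-46117, -1))), -1)) = Mul(Add(-22174, Mul(Rational(1, 4), -87, Add(7, Mul(4, -87)))), Pow(Add(2800, Mul(41065, Pow(-46117, -1))), -1)) = Mul(Add(-22174, Mul(Rational(1, 4), -87, Add(7, -348))), Pow(Add(2800, Mul(41065, Rational(-1, 46117))), -1)) = Mul(Add(-22174, Mul(Rational(1, 4), -87, -341)), Pow(Add(2800, Rational(-41065, 46117)), -1)) = Mul(Add(-22174, Rational(29667, 4)), Pow(Rational(129086535, 46117), -1)) = Mul(Rational(-59029, 4), Rational(46117, 129086535)) = Rational(-2722240393, 516346140)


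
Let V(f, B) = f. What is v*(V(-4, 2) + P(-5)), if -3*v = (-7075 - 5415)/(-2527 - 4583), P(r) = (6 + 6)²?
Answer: -174860/2133 ≈ -81.978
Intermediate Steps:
P(r) = 144 (P(r) = 12² = 144)
v = -1249/2133 (v = -(-7075 - 5415)/(3*(-2527 - 4583)) = -(-12490)/(3*(-7110)) = -(-12490)*(-1)/(3*7110) = -⅓*1249/711 = -1249/2133 ≈ -0.58556)
v*(V(-4, 2) + P(-5)) = -1249*(-4 + 144)/2133 = -1249/2133*140 = -174860/2133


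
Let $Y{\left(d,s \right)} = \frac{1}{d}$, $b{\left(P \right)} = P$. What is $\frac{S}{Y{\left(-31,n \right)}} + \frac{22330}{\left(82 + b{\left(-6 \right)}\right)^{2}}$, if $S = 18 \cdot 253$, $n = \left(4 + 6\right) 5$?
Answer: $- \frac{407699347}{2888} \approx -1.4117 \cdot 10^{5}$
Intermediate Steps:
$n = 50$ ($n = 10 \cdot 5 = 50$)
$S = 4554$
$\frac{S}{Y{\left(-31,n \right)}} + \frac{22330}{\left(82 + b{\left(-6 \right)}\right)^{2}} = \frac{4554}{\frac{1}{-31}} + \frac{22330}{\left(82 - 6\right)^{2}} = \frac{4554}{- \frac{1}{31}} + \frac{22330}{76^{2}} = 4554 \left(-31\right) + \frac{22330}{5776} = -141174 + 22330 \cdot \frac{1}{5776} = -141174 + \frac{11165}{2888} = - \frac{407699347}{2888}$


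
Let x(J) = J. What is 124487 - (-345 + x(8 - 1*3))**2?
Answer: 8887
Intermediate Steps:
124487 - (-345 + x(8 - 1*3))**2 = 124487 - (-345 + (8 - 1*3))**2 = 124487 - (-345 + (8 - 3))**2 = 124487 - (-345 + 5)**2 = 124487 - 1*(-340)**2 = 124487 - 1*115600 = 124487 - 115600 = 8887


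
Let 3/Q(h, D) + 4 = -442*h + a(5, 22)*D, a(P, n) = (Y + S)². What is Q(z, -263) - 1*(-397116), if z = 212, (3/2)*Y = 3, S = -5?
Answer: 12717639899/32025 ≈ 3.9712e+5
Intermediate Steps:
Y = 2 (Y = (⅔)*3 = 2)
a(P, n) = 9 (a(P, n) = (2 - 5)² = (-3)² = 9)
Q(h, D) = 3/(-4 - 442*h + 9*D) (Q(h, D) = 3/(-4 + (-442*h + 9*D)) = 3/(-4 - 442*h + 9*D))
Q(z, -263) - 1*(-397116) = -3/(4 - 9*(-263) + 442*212) - 1*(-397116) = -3/(4 + 2367 + 93704) + 397116 = -3/96075 + 397116 = -3*1/96075 + 397116 = -1/32025 + 397116 = 12717639899/32025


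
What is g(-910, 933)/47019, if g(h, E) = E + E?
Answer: 622/15673 ≈ 0.039686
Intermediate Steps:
g(h, E) = 2*E
g(-910, 933)/47019 = (2*933)/47019 = 1866*(1/47019) = 622/15673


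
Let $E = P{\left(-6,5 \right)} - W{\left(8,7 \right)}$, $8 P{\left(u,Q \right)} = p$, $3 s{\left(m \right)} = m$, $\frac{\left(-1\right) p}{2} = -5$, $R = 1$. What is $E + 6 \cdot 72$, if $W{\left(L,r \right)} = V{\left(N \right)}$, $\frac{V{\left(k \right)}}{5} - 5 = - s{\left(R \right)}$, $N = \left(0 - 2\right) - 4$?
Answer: $\frac{4919}{12} \approx 409.92$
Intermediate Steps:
$p = 10$ ($p = \left(-2\right) \left(-5\right) = 10$)
$s{\left(m \right)} = \frac{m}{3}$
$P{\left(u,Q \right)} = \frac{5}{4}$ ($P{\left(u,Q \right)} = \frac{1}{8} \cdot 10 = \frac{5}{4}$)
$N = -6$ ($N = -2 - 4 = -6$)
$V{\left(k \right)} = \frac{70}{3}$ ($V{\left(k \right)} = 25 + 5 \left(- \frac{1}{3}\right) = 25 - \frac{5}{3} = \frac{70}{3}$)
$W{\left(L,r \right)} = \frac{70}{3}$
$E = - \frac{265}{12}$ ($E = \frac{5}{4} - \frac{70}{3} = - \frac{265}{12} \approx -22.083$)
$E + 6 \cdot 72 = - \frac{265}{12} + 6 \cdot 72 = - \frac{265}{12} + 432 = \frac{4919}{12}$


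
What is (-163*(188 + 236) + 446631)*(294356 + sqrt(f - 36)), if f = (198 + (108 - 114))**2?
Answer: 111124982764 + 2265114*sqrt(1023) ≈ 1.1120e+11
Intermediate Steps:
f = 36864 (f = (198 - 6)**2 = 192**2 = 36864)
(-163*(188 + 236) + 446631)*(294356 + sqrt(f - 36)) = (-163*(188 + 236) + 446631)*(294356 + sqrt(36864 - 36)) = (-163*424 + 446631)*(294356 + sqrt(36828)) = (-69112 + 446631)*(294356 + 6*sqrt(1023)) = 377519*(294356 + 6*sqrt(1023)) = 111124982764 + 2265114*sqrt(1023)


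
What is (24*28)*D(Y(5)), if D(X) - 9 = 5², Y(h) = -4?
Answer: 22848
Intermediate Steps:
D(X) = 34 (D(X) = 9 + 5² = 9 + 25 = 34)
(24*28)*D(Y(5)) = (24*28)*34 = 672*34 = 22848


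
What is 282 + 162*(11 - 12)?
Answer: 120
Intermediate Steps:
282 + 162*(11 - 12) = 282 + 162*(-1) = 282 - 162 = 120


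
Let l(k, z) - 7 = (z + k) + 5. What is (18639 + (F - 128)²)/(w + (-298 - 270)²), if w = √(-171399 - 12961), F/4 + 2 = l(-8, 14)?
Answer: 916857080/13010803717 - 22735*I*√46090/52043214868 ≈ 0.070469 - 9.3785e-5*I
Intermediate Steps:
l(k, z) = 12 + k + z (l(k, z) = 7 + ((z + k) + 5) = 7 + ((k + z) + 5) = 7 + (5 + k + z) = 12 + k + z)
F = 64 (F = -8 + 4*(12 - 8 + 14) = -8 + 4*18 = -8 + 72 = 64)
w = 2*I*√46090 (w = √(-184360) = 2*I*√46090 ≈ 429.37*I)
(18639 + (F - 128)²)/(w + (-298 - 270)²) = (18639 + (64 - 128)²)/(2*I*√46090 + (-298 - 270)²) = (18639 + (-64)²)/(2*I*√46090 + (-568)²) = (18639 + 4096)/(2*I*√46090 + 322624) = 22735/(322624 + 2*I*√46090)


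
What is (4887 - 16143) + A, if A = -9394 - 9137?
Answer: -29787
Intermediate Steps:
A = -18531
(4887 - 16143) + A = (4887 - 16143) - 18531 = -11256 - 18531 = -29787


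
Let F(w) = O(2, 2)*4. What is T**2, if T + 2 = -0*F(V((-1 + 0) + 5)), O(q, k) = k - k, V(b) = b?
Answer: 4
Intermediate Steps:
O(q, k) = 0
F(w) = 0 (F(w) = 0*4 = 0)
T = -2 (T = -2 - 0*0 = -2 - 6*0 = -2 + 0 = -2)
T**2 = (-2)**2 = 4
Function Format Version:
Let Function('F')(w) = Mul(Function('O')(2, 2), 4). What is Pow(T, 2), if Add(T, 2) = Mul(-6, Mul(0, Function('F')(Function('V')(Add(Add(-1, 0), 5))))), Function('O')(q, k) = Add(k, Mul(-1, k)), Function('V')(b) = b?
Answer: 4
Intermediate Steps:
Function('O')(q, k) = 0
Function('F')(w) = 0 (Function('F')(w) = Mul(0, 4) = 0)
T = -2 (T = Add(-2, Mul(-6, Mul(0, 0))) = Add(-2, Mul(-6, 0)) = Add(-2, 0) = -2)
Pow(T, 2) = Pow(-2, 2) = 4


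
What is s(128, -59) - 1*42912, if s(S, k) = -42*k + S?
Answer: -40306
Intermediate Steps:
s(S, k) = S - 42*k
s(128, -59) - 1*42912 = (128 - 42*(-59)) - 1*42912 = (128 + 2478) - 42912 = 2606 - 42912 = -40306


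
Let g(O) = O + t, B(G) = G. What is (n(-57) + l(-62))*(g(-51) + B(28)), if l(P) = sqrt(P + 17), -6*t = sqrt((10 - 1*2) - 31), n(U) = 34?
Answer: (-138 - I*sqrt(23))*(34 + 3*I*sqrt(5))/6 ≈ -776.64 - 181.47*I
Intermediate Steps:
t = -I*sqrt(23)/6 (t = -sqrt((10 - 1*2) - 31)/6 = -sqrt((10 - 2) - 31)/6 = -sqrt(8 - 31)/6 = -I*sqrt(23)/6 ≈ -0.7993*I)
l(P) = sqrt(17 + P)
g(O) = O - I*sqrt(23)/6
(n(-57) + l(-62))*(g(-51) + B(28)) = (34 + sqrt(17 - 62))*((-51 - I*sqrt(23)/6) + 28) = (34 + sqrt(-45))*(-23 - I*sqrt(23)/6) = (34 + 3*I*sqrt(5))*(-23 - I*sqrt(23)/6) = (-23 - I*sqrt(23)/6)*(34 + 3*I*sqrt(5))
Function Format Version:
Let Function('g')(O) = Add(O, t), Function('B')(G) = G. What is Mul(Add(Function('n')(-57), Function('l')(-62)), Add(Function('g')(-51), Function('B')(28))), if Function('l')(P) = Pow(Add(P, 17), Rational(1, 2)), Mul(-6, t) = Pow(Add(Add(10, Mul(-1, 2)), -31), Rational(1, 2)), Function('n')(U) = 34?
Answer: Mul(Rational(1, 6), Add(-138, Mul(-1, I, Pow(23, Rational(1, 2)))), Add(34, Mul(3, I, Pow(5, Rational(1, 2))))) ≈ Add(-776.64, Mul(-181.47, I))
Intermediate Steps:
t = Mul(Rational(-1, 6), I, Pow(23, Rational(1, 2))) (t = Mul(Rational(-1, 6), Pow(Add(Add(10, Mul(-1, 2)), -31), Rational(1, 2))) = Mul(Rational(-1, 6), Pow(Add(Add(10, -2), -31), Rational(1, 2))) = Mul(Rational(-1, 6), Pow(Add(8, -31), Rational(1, 2))) = Mul(Rational(-1, 6), Pow(-23, Rational(1, 2))) = Mul(Rational(-1, 6), Mul(I, Pow(23, Rational(1, 2)))) = Mul(Rational(-1, 6), I, Pow(23, Rational(1, 2))) ≈ Mul(-0.79930, I))
Function('l')(P) = Pow(Add(17, P), Rational(1, 2))
Function('g')(O) = Add(O, Mul(Rational(-1, 6), I, Pow(23, Rational(1, 2))))
Mul(Add(Function('n')(-57), Function('l')(-62)), Add(Function('g')(-51), Function('B')(28))) = Mul(Add(34, Pow(Add(17, -62), Rational(1, 2))), Add(Add(-51, Mul(Rational(-1, 6), I, Pow(23, Rational(1, 2)))), 28)) = Mul(Add(34, Pow(-45, Rational(1, 2))), Add(-23, Mul(Rational(-1, 6), I, Pow(23, Rational(1, 2))))) = Mul(Add(34, Mul(3, I, Pow(5, Rational(1, 2)))), Add(-23, Mul(Rational(-1, 6), I, Pow(23, Rational(1, 2))))) = Mul(Add(-23, Mul(Rational(-1, 6), I, Pow(23, Rational(1, 2)))), Add(34, Mul(3, I, Pow(5, Rational(1, 2)))))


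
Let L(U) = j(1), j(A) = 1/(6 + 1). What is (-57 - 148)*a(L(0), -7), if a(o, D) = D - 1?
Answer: 1640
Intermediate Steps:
j(A) = ⅐ (j(A) = 1/7 = ⅐)
L(U) = ⅐
a(o, D) = -1 + D
(-57 - 148)*a(L(0), -7) = (-57 - 148)*(-1 - 7) = -205*(-8) = 1640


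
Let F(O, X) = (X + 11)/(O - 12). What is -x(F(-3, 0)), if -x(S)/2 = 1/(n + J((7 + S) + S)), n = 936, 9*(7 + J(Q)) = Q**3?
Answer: 30375/14395081 ≈ 0.0021101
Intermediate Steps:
J(Q) = -7 + Q**3/9
F(O, X) = (11 + X)/(-12 + O)
x(S) = -2/(929 + (7 + 2*S)**3/9) (x(S) = -2/(936 + (-7 + ((7 + S) + S)**3/9)) = -2/(936 + (-7 + (7 + 2*S)**3/9)) = -2/(929 + (7 + 2*S)**3/9))
-x(F(-3, 0)) = -(-18)/(8361 + (7 + 2*((11 + 0)/(-12 - 3)))**3) = -(-18)/(8361 + (7 + 2*(11/(-15)))**3) = -(-18)/(8361 + (7 + 2*(-1/15*11))**3) = -(-18)/(8361 + (7 + 2*(-11/15))**3) = -(-18)/(8361 + (7 - 22/15)**3) = -(-18)/(8361 + (83/15)**3) = -(-18)/(8361 + 571787/3375) = -(-18)/28790162/3375 = -(-18)*3375/28790162 = -1*(-30375/14395081) = 30375/14395081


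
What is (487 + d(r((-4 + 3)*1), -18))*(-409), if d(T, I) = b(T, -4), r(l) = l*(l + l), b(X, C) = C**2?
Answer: -205727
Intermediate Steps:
r(l) = 2*l**2 (r(l) = l*(2*l) = 2*l**2)
d(T, I) = 16 (d(T, I) = (-4)**2 = 16)
(487 + d(r((-4 + 3)*1), -18))*(-409) = (487 + 16)*(-409) = 503*(-409) = -205727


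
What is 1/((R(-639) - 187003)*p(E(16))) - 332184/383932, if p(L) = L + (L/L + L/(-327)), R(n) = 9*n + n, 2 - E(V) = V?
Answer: -68048370999045/78649059631603 ≈ -0.86522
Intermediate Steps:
E(V) = 2 - V
R(n) = 10*n
p(L) = 1 + 326*L/327 (p(L) = L + (1 + L*(-1/327)) = L + (1 - L/327) = 1 + 326*L/327)
1/((R(-639) - 187003)*p(E(16))) - 332184/383932 = 1/((10*(-639) - 187003)*(1 + 326*(2 - 1*16)/327)) - 332184/383932 = 1/((-6390 - 187003)*(1 + 326*(2 - 16)/327)) - 332184*1/383932 = 1/((-193393)*(1 + (326/327)*(-14))) - 83046/95983 = -1/(193393*(1 - 4564/327)) - 83046/95983 = -1/(193393*(-4237/327)) - 83046/95983 = -1/193393*(-327/4237) - 83046/95983 = 327/819406141 - 83046/95983 = -68048370999045/78649059631603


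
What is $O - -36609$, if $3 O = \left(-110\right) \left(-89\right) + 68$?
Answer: $39895$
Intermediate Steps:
$O = 3286$ ($O = \frac{\left(-110\right) \left(-89\right) + 68}{3} = \frac{9790 + 68}{3} = \frac{1}{3} \cdot 9858 = 3286$)
$O - -36609 = 3286 - -36609 = 3286 + 36609 = 39895$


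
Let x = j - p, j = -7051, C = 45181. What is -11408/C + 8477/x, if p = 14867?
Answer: -633039881/990277158 ≈ -0.63926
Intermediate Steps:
x = -21918 (x = -7051 - 1*14867 = -7051 - 14867 = -21918)
-11408/C + 8477/x = -11408/45181 + 8477/(-21918) = -11408*1/45181 + 8477*(-1/21918) = -11408/45181 - 8477/21918 = -633039881/990277158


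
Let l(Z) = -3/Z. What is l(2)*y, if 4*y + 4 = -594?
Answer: 897/4 ≈ 224.25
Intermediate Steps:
y = -299/2 (y = -1 + (1/4)*(-594) = -1 - 297/2 = -299/2 ≈ -149.50)
l(2)*y = -3/2*(-299/2) = 897/4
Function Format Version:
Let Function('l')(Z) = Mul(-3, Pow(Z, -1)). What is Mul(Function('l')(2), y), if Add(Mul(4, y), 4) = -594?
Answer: Rational(897, 4) ≈ 224.25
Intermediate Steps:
y = Rational(-299, 2) (y = Add(-1, Mul(Rational(1, 4), -594)) = Add(-1, Rational(-297, 2)) = Rational(-299, 2) ≈ -149.50)
Mul(Function('l')(2), y) = Mul(Mul(-3, Pow(2, -1)), Rational(-299, 2)) = Mul(Mul(-3, Rational(1, 2)), Rational(-299, 2)) = Mul(Rational(-3, 2), Rational(-299, 2)) = Rational(897, 4)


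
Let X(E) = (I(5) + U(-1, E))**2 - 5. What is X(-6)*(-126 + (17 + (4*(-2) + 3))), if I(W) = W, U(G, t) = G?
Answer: -1254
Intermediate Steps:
X(E) = 11 (X(E) = (5 - 1)**2 - 5 = 4**2 - 5 = 16 - 5 = 11)
X(-6)*(-126 + (17 + (4*(-2) + 3))) = 11*(-126 + (17 + (4*(-2) + 3))) = 11*(-126 + (17 + (-8 + 3))) = 11*(-126 + (17 - 5)) = 11*(-126 + 12) = 11*(-114) = -1254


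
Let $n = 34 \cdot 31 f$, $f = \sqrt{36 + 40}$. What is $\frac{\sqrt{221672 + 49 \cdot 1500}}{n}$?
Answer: $\frac{\sqrt{1402067}}{20026} \approx 0.059128$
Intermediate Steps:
$f = 2 \sqrt{19}$ ($f = \sqrt{76} = 2 \sqrt{19} \approx 8.7178$)
$n = 2108 \sqrt{19}$ ($n = 34 \cdot 31 \cdot 2 \sqrt{19} = 1054 \cdot 2 \sqrt{19} = 2108 \sqrt{19} \approx 9188.6$)
$\frac{\sqrt{221672 + 49 \cdot 1500}}{n} = \frac{\sqrt{221672 + 49 \cdot 1500}}{2108 \sqrt{19}} = \sqrt{221672 + 73500} \frac{\sqrt{19}}{40052} = \sqrt{295172} \frac{\sqrt{19}}{40052} = 2 \sqrt{73793} \frac{\sqrt{19}}{40052} = \frac{\sqrt{1402067}}{20026}$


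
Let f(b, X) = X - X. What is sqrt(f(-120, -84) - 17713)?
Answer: I*sqrt(17713) ≈ 133.09*I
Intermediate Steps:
f(b, X) = 0
sqrt(f(-120, -84) - 17713) = sqrt(0 - 17713) = sqrt(-17713) = I*sqrt(17713)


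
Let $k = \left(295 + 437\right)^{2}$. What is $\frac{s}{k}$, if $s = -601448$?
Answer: $- \frac{75181}{66978} \approx -1.1225$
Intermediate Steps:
$k = 535824$ ($k = 732^{2} = 535824$)
$\frac{s}{k} = - \frac{601448}{535824} = \left(-601448\right) \frac{1}{535824} = - \frac{75181}{66978}$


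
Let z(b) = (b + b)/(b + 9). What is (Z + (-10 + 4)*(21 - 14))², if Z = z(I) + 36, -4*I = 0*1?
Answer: 36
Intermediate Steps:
I = 0 (I = -0 = -¼*0 = 0)
z(b) = 2*b/(9 + b) (z(b) = (2*b)/(9 + b) = 2*b/(9 + b))
Z = 36 (Z = 2*0/(9 + 0) + 36 = 2*0/9 + 36 = 2*0*(⅑) + 36 = 0 + 36 = 36)
(Z + (-10 + 4)*(21 - 14))² = (36 + (-10 + 4)*(21 - 14))² = (36 - 6*7)² = (36 - 42)² = (-6)² = 36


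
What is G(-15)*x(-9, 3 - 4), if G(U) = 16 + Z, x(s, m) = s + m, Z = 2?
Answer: -180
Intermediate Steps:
x(s, m) = m + s
G(U) = 18 (G(U) = 16 + 2 = 18)
G(-15)*x(-9, 3 - 4) = 18*((3 - 4) - 9) = 18*(-1 - 9) = 18*(-10) = -180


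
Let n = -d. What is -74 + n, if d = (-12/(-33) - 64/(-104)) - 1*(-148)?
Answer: -31886/143 ≈ -222.98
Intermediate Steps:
d = 21304/143 (d = (-12*(-1/33) - 64*(-1/104)) + 148 = (4/11 + 8/13) + 148 = 140/143 + 148 = 21304/143 ≈ 148.98)
n = -21304/143 (n = -1*21304/143 = -21304/143 ≈ -148.98)
-74 + n = -74 - 21304/143 = -31886/143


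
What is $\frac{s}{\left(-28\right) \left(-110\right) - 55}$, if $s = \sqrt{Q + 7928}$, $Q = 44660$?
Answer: $\frac{2 \sqrt{13147}}{3025} \approx 0.075809$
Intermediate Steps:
$s = 2 \sqrt{13147}$ ($s = \sqrt{44660 + 7928} = \sqrt{52588} = 2 \sqrt{13147} \approx 229.32$)
$\frac{s}{\left(-28\right) \left(-110\right) - 55} = \frac{2 \sqrt{13147}}{\left(-28\right) \left(-110\right) - 55} = \frac{2 \sqrt{13147}}{3080 - 55} = \frac{2 \sqrt{13147}}{3025}$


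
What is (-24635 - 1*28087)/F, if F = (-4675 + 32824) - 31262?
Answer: 52722/3113 ≈ 16.936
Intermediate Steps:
F = -3113 (F = 28149 - 31262 = -3113)
(-24635 - 1*28087)/F = (-24635 - 1*28087)/(-3113) = (-24635 - 28087)*(-1/3113) = -52722*(-1/3113) = 52722/3113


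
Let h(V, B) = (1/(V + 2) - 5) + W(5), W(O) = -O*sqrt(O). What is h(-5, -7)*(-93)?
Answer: 496 + 465*sqrt(5) ≈ 1535.8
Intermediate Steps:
W(O) = -O**(3/2)
h(V, B) = -5 + 1/(2 + V) - 5*sqrt(5) (h(V, B) = (1/(V + 2) - 5) - 5**(3/2) = (1/(2 + V) - 5) - 5*sqrt(5) = (-5 + 1/(2 + V)) - 5*sqrt(5) = -5 + 1/(2 + V) - 5*sqrt(5))
h(-5, -7)*(-93) = ((-9 - 10*sqrt(5) - 5*(-5) - 5*(-5)*sqrt(5))/(2 - 5))*(-93) = ((-9 - 10*sqrt(5) + 25 + 25*sqrt(5))/(-3))*(-93) = -(16 + 15*sqrt(5))/3*(-93) = (-16/3 - 5*sqrt(5))*(-93) = 496 + 465*sqrt(5)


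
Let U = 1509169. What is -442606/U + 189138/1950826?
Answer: -289003043117/1472063061797 ≈ -0.19633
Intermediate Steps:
-442606/U + 189138/1950826 = -442606/1509169 + 189138/1950826 = -442606*1/1509169 + 189138*(1/1950826) = -442606/1509169 + 94569/975413 = -289003043117/1472063061797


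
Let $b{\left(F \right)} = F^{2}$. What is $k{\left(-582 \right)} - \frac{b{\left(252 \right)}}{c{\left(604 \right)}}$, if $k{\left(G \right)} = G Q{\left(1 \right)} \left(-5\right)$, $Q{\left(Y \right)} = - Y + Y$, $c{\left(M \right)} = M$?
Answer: $- \frac{15876}{151} \approx -105.14$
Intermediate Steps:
$Q{\left(Y \right)} = 0$
$k{\left(G \right)} = 0$ ($k{\left(G \right)} = G 0 \left(-5\right) = 0 \left(-5\right) = 0$)
$k{\left(-582 \right)} - \frac{b{\left(252 \right)}}{c{\left(604 \right)}} = 0 - \frac{252^{2}}{604} = 0 - 63504 \cdot \frac{1}{604} = 0 - \frac{15876}{151} = - \frac{15876}{151}$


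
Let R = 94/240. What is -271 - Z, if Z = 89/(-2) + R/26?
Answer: -706727/3120 ≈ -226.52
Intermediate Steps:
R = 47/120 (R = 94*(1/240) = 47/120 ≈ 0.39167)
Z = -138793/3120 (Z = 89/(-2) + (47/120)/26 = 89*(-½) + (47/120)*(1/26) = -89/2 + 47/3120 = -138793/3120 ≈ -44.485)
-271 - Z = -271 - 1*(-138793/3120) = -271 + 138793/3120 = -706727/3120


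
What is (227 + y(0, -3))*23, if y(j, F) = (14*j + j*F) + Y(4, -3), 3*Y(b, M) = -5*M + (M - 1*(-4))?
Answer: 16031/3 ≈ 5343.7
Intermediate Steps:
Y(b, M) = 4/3 - 4*M/3 (Y(b, M) = (-5*M + (M - 1*(-4)))/3 = (-5*M + (M + 4))/3 = (-5*M + (4 + M))/3 = (4 - 4*M)/3 = 4/3 - 4*M/3)
y(j, F) = 16/3 + 14*j + F*j (y(j, F) = (14*j + j*F) + (4/3 - 4/3*(-3)) = (14*j + F*j) + (4/3 + 4) = (14*j + F*j) + 16/3 = 16/3 + 14*j + F*j)
(227 + y(0, -3))*23 = (227 + (16/3 + 14*0 - 3*0))*23 = (227 + (16/3 + 0 + 0))*23 = (227 + 16/3)*23 = (697/3)*23 = 16031/3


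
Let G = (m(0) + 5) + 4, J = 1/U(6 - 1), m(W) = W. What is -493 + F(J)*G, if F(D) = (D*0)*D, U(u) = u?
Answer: -493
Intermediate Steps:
J = ⅕ (J = 1/(6 - 1) = 1/5 = ⅕ ≈ 0.20000)
F(D) = 0 (F(D) = 0*D = 0)
G = 9 (G = (0 + 5) + 4 = 5 + 4 = 9)
-493 + F(J)*G = -493 + 0*9 = -493 + 0 = -493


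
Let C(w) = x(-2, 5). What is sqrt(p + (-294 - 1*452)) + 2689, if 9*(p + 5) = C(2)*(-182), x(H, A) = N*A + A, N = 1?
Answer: 2689 + I*sqrt(8579)/3 ≈ 2689.0 + 30.874*I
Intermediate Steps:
x(H, A) = 2*A (x(H, A) = 1*A + A = A + A = 2*A)
C(w) = 10 (C(w) = 2*5 = 10)
p = -1865/9 (p = -5 + (10*(-182))/9 = -5 + (1/9)*(-1820) = -5 - 1820/9 = -1865/9 ≈ -207.22)
sqrt(p + (-294 - 1*452)) + 2689 = sqrt(-1865/9 + (-294 - 1*452)) + 2689 = sqrt(-1865/9 + (-294 - 452)) + 2689 = sqrt(-1865/9 - 746) + 2689 = sqrt(-8579/9) + 2689 = I*sqrt(8579)/3 + 2689 = 2689 + I*sqrt(8579)/3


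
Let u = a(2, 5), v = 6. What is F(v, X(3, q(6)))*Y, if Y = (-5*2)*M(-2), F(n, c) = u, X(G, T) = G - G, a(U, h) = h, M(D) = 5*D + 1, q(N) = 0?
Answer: 450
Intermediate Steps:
M(D) = 1 + 5*D
u = 5
X(G, T) = 0
F(n, c) = 5
Y = 90 (Y = (-5*2)*(1 + 5*(-2)) = -10*(1 - 10) = -10*(-9) = 90)
F(v, X(3, q(6)))*Y = 5*90 = 450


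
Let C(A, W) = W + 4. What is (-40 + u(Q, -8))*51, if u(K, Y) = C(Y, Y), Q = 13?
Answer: -2244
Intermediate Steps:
C(A, W) = 4 + W
u(K, Y) = 4 + Y
(-40 + u(Q, -8))*51 = (-40 + (4 - 8))*51 = (-40 - 4)*51 = -44*51 = -2244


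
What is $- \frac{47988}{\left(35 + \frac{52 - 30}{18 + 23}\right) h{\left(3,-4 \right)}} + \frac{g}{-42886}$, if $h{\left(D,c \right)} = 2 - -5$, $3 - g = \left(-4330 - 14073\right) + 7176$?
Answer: $- \frac{1362791659}{7054747} \approx -193.17$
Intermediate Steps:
$g = 11230$ ($g = 3 - \left(\left(-4330 - 14073\right) + 7176\right) = 3 - \left(-18403 + 7176\right) = 3 - -11227 = 3 + 11227 = 11230$)
$h{\left(D,c \right)} = 7$ ($h{\left(D,c \right)} = 2 + 5 = 7$)
$- \frac{47988}{\left(35 + \frac{52 - 30}{18 + 23}\right) h{\left(3,-4 \right)}} + \frac{g}{-42886} = - \frac{47988}{\left(35 + \frac{52 - 30}{18 + 23}\right) 7} + \frac{11230}{-42886} = - \frac{47988}{\left(35 + \frac{22}{41}\right) 7} + 11230 \left(- \frac{1}{42886}\right) = - \frac{47988}{\left(35 + 22 \cdot \frac{1}{41}\right) 7} - \frac{5615}{21443} = - \frac{47988}{\left(35 + \frac{22}{41}\right) 7} - \frac{5615}{21443} = - \frac{47988}{\frac{1457}{41} \cdot 7} - \frac{5615}{21443} = - \frac{47988}{\frac{10199}{41}} - \frac{5615}{21443} = \left(-47988\right) \frac{41}{10199} - \frac{5615}{21443} = - \frac{63468}{329} - \frac{5615}{21443} = - \frac{1362791659}{7054747}$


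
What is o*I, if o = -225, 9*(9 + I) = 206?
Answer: -3125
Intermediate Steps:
I = 125/9 (I = -9 + (1/9)*206 = -9 + 206/9 = 125/9 ≈ 13.889)
o*I = -225*125/9 = -3125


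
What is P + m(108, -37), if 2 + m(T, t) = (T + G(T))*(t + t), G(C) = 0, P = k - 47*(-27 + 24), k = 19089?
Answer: 11236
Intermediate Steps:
P = 19230 (P = 19089 - 47*(-27 + 24) = 19089 - 47*(-3) = 19089 - 1*(-141) = 19089 + 141 = 19230)
m(T, t) = -2 + 2*T*t (m(T, t) = -2 + (T + 0)*(t + t) = -2 + T*(2*t) = -2 + 2*T*t)
P + m(108, -37) = 19230 + (-2 + 2*108*(-37)) = 19230 + (-2 - 7992) = 19230 - 7994 = 11236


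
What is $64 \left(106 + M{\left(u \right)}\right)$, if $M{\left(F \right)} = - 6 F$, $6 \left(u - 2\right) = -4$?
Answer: $6272$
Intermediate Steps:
$u = \frac{4}{3}$ ($u = 2 + \frac{1}{6} \left(-4\right) = 2 - \frac{2}{3} = \frac{4}{3} \approx 1.3333$)
$64 \left(106 + M{\left(u \right)}\right) = 64 \left(106 - 8\right) = 64 \cdot 98 = 6272$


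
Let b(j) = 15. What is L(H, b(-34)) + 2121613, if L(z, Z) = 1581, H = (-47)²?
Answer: 2123194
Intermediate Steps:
H = 2209
L(H, b(-34)) + 2121613 = 1581 + 2121613 = 2123194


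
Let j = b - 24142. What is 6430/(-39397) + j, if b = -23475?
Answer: -1875973379/39397 ≈ -47617.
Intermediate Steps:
j = -47617 (j = -23475 - 24142 = -47617)
6430/(-39397) + j = 6430/(-39397) - 47617 = 6430*(-1/39397) - 47617 = -6430/39397 - 47617 = -1875973379/39397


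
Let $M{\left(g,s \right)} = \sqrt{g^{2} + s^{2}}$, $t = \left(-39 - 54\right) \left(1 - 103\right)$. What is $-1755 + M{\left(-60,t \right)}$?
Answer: $-1755 + 6 \sqrt{2499661} \approx 7731.2$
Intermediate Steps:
$t = 9486$ ($t = \left(-93\right) \left(-102\right) = 9486$)
$-1755 + M{\left(-60,t \right)} = -1755 + \sqrt{\left(-60\right)^{2} + 9486^{2}} = -1755 + \sqrt{3600 + 89984196} = -1755 + \sqrt{89987796} = -1755 + 6 \sqrt{2499661}$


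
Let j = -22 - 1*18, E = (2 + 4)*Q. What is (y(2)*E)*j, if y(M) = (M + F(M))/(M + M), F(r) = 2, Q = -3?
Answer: 720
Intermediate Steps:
y(M) = (2 + M)/(2*M) (y(M) = (M + 2)/(M + M) = (2 + M)/((2*M)) = (2 + M)*(1/(2*M)) = (2 + M)/(2*M))
E = -18 (E = (2 + 4)*(-3) = 6*(-3) = -18)
j = -40 (j = -22 - 18 = -40)
(y(2)*E)*j = (((½)*(2 + 2)/2)*(-18))*(-40) = (((½)*(½)*4)*(-18))*(-40) = (1*(-18))*(-40) = -18*(-40) = 720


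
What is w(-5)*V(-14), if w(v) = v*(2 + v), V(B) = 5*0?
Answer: 0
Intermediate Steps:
V(B) = 0
w(-5)*V(-14) = -5*(2 - 5)*0 = -5*(-3)*0 = 15*0 = 0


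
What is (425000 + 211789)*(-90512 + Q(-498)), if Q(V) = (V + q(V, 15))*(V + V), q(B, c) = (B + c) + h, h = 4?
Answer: 562017235620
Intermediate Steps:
q(B, c) = 4 + B + c (q(B, c) = (B + c) + 4 = 4 + B + c)
Q(V) = 2*V*(19 + 2*V) (Q(V) = (V + (4 + V + 15))*(V + V) = (V + (19 + V))*(2*V) = (19 + 2*V)*(2*V) = 2*V*(19 + 2*V))
(425000 + 211789)*(-90512 + Q(-498)) = (425000 + 211789)*(-90512 + 2*(-498)*(19 + 2*(-498))) = 636789*(-90512 + 2*(-498)*(19 - 996)) = 636789*(-90512 + 2*(-498)*(-977)) = 636789*(-90512 + 973092) = 636789*882580 = 562017235620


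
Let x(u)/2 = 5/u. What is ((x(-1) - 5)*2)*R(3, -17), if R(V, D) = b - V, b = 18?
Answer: -450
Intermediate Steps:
x(u) = 10/u (x(u) = 2*(5/u) = 10/u)
R(V, D) = 18 - V
((x(-1) - 5)*2)*R(3, -17) = ((10/(-1) - 5)*2)*(18 - 1*3) = ((10*(-1) - 5)*2)*(18 - 3) = ((-10 - 5)*2)*15 = -15*2*15 = -30*15 = -450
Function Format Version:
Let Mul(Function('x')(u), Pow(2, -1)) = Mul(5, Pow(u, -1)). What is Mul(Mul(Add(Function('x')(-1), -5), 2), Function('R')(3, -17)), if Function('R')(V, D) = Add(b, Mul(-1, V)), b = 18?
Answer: -450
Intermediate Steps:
Function('x')(u) = Mul(10, Pow(u, -1)) (Function('x')(u) = Mul(2, Mul(5, Pow(u, -1))) = Mul(10, Pow(u, -1)))
Function('R')(V, D) = Add(18, Mul(-1, V))
Mul(Mul(Add(Function('x')(-1), -5), 2), Function('R')(3, -17)) = Mul(Mul(Add(Mul(10, Pow(-1, -1)), -5), 2), Add(18, Mul(-1, 3))) = Mul(Mul(Add(Mul(10, -1), -5), 2), Add(18, -3)) = Mul(Mul(Add(-10, -5), 2), 15) = Mul(Mul(-15, 2), 15) = Mul(-30, 15) = -450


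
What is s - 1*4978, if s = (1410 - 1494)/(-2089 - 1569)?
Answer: -9104720/1829 ≈ -4978.0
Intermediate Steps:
s = 42/1829 (s = -84/(-3658) = -84*(-1/3658) = 42/1829 ≈ 0.022963)
s - 1*4978 = 42/1829 - 1*4978 = 42/1829 - 4978 = -9104720/1829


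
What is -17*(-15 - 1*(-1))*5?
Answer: 1190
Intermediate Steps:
-17*(-15 - 1*(-1))*5 = -17*(-15 + 1)*5 = -17*(-14)*5 = 238*5 = 1190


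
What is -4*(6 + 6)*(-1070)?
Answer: 51360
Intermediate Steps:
-4*(6 + 6)*(-1070) = -4*12*(-1070) = -48*(-1070) = 51360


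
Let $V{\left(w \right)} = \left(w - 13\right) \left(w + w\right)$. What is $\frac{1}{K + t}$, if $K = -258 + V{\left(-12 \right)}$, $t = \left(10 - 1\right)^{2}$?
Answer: $\frac{1}{423} \approx 0.0023641$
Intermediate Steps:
$t = 81$ ($t = 9^{2} = 81$)
$V{\left(w \right)} = 2 w \left(-13 + w\right)$ ($V{\left(w \right)} = \left(-13 + w\right) 2 w = 2 w \left(-13 + w\right)$)
$K = 342$ ($K = -258 + 2 \left(-12\right) \left(-13 - 12\right) = -258 + 2 \left(-12\right) \left(-25\right) = -258 + 600 = 342$)
$\frac{1}{K + t} = \frac{1}{342 + 81} = \frac{1}{423}$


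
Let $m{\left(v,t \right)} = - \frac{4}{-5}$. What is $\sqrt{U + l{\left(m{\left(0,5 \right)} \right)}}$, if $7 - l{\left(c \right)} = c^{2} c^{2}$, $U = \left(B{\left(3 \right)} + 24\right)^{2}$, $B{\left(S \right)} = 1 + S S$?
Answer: $\frac{\sqrt{726619}}{25} \approx 34.097$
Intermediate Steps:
$B{\left(S \right)} = 1 + S^{2}$
$m{\left(v,t \right)} = \frac{4}{5}$ ($m{\left(v,t \right)} = \left(-4\right) \left(- \frac{1}{5}\right) = \frac{4}{5}$)
$U = 1156$ ($U = \left(\left(1 + 3^{2}\right) + 24\right)^{2} = \left(\left(1 + 9\right) + 24\right)^{2} = \left(10 + 24\right)^{2} = 34^{2} = 1156$)
$l{\left(c \right)} = 7 - c^{4}$ ($l{\left(c \right)} = 7 - c^{2} c^{2} = 7 - c^{4}$)
$\sqrt{U + l{\left(m{\left(0,5 \right)} \right)}} = \sqrt{1156 + \left(7 - \left(\frac{4}{5}\right)^{4}\right)} = \sqrt{1156 + \left(7 - \frac{256}{625}\right)} = \sqrt{1156 + \frac{4119}{625}} = \sqrt{\frac{726619}{625}} = \frac{\sqrt{726619}}{25}$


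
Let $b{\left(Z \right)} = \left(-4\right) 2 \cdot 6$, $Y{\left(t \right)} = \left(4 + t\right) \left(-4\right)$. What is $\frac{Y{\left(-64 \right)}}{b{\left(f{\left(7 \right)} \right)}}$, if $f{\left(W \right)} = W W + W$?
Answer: $-5$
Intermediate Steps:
$Y{\left(t \right)} = -16 - 4 t$
$f{\left(W \right)} = W + W^{2}$ ($f{\left(W \right)} = W^{2} + W = W + W^{2}$)
$b{\left(Z \right)} = -48$ ($b{\left(Z \right)} = \left(-8\right) 6 = -48$)
$\frac{Y{\left(-64 \right)}}{b{\left(f{\left(7 \right)} \right)}} = \frac{-16 - -256}{-48} = \left(-16 + 256\right) \left(- \frac{1}{48}\right) = 240 \left(- \frac{1}{48}\right) = -5$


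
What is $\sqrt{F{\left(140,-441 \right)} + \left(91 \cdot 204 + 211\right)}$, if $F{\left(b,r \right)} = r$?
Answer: $\sqrt{18334} \approx 135.4$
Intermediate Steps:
$\sqrt{F{\left(140,-441 \right)} + \left(91 \cdot 204 + 211\right)} = \sqrt{-441 + \left(91 \cdot 204 + 211\right)} = \sqrt{-441 + \left(18564 + 211\right)} = \sqrt{-441 + 18775} = \sqrt{18334}$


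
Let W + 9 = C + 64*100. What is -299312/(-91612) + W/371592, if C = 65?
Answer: 1164722831/354607149 ≈ 3.2845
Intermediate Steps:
W = 6456 (W = -9 + (65 + 64*100) = -9 + (65 + 6400) = -9 + 6465 = 6456)
-299312/(-91612) + W/371592 = -299312/(-91612) + 6456/371592 = -299312*(-1/91612) + 6456*(1/371592) = 74828/22903 + 269/15483 = 1164722831/354607149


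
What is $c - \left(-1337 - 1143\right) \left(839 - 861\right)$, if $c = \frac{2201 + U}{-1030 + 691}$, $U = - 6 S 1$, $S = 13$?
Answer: $- \frac{18497963}{339} \approx -54566.0$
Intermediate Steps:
$U = -78$ ($U = \left(-6\right) 13 \cdot 1 = \left(-78\right) 1 = -78$)
$c = - \frac{2123}{339}$ ($c = \frac{2201 - 78}{-1030 + 691} = \frac{2123}{-339} = 2123 \left(- \frac{1}{339}\right) = - \frac{2123}{339} \approx -6.2625$)
$c - \left(-1337 - 1143\right) \left(839 - 861\right) = - \frac{2123}{339} - \left(-1337 - 1143\right) \left(839 - 861\right) = - \frac{2123}{339} - \left(-2480\right) \left(-22\right) = - \frac{2123}{339} - 54560 = - \frac{18497963}{339}$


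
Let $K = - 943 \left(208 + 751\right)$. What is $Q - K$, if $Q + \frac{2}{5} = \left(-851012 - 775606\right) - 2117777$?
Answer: $- \frac{14200292}{5} \approx -2.8401 \cdot 10^{6}$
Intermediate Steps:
$K = -904337$ ($K = \left(-943\right) 959 = -904337$)
$Q = - \frac{18721977}{5}$ ($Q = - \frac{2}{5} - 3744395 = - \frac{18721977}{5} \approx -3.7444 \cdot 10^{6}$)
$Q - K = - \frac{18721977}{5} - -904337 = - \frac{18721977}{5} + 904337 = - \frac{14200292}{5}$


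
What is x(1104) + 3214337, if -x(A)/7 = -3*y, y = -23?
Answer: 3213854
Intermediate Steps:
x(A) = -483 (x(A) = -(-21)*(-23) = -7*69 = -483)
x(1104) + 3214337 = -483 + 3214337 = 3213854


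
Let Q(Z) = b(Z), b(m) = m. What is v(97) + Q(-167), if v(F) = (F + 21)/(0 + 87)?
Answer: -14411/87 ≈ -165.64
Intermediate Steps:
v(F) = 7/29 + F/87 (v(F) = (21 + F)/87 = (21 + F)*(1/87) = 7/29 + F/87)
Q(Z) = Z
v(97) + Q(-167) = (7/29 + (1/87)*97) - 167 = (7/29 + 97/87) - 167 = 118/87 - 167 = -14411/87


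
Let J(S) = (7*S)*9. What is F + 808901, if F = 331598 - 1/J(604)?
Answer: 43398267947/38052 ≈ 1.1405e+6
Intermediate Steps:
J(S) = 63*S
F = 12617967095/38052 (F = 331598 - 1/(63*604) = 331598 - 1/38052 = 12617967095/38052 ≈ 3.3160e+5)
F + 808901 = 12617967095/38052 + 808901 = 43398267947/38052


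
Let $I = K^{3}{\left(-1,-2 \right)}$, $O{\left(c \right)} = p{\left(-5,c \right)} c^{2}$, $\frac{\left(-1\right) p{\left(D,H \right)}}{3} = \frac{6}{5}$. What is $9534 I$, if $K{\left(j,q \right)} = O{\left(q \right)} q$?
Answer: $\frac{28468371456}{125} \approx 2.2775 \cdot 10^{8}$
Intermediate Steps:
$p{\left(D,H \right)} = - \frac{18}{5}$ ($p{\left(D,H \right)} = - 3 \cdot \frac{6}{5} = - 3 \cdot 6 \cdot \frac{1}{5} = \left(-3\right) \frac{6}{5} = - \frac{18}{5}$)
$O{\left(c \right)} = - \frac{18 c^{2}}{5}$
$K{\left(j,q \right)} = - \frac{18 q^{3}}{5}$ ($K{\left(j,q \right)} = - \frac{18 q^{2}}{5} q = - \frac{18 q^{3}}{5}$)
$I = \frac{2985984}{125}$ ($I = \left(- \frac{18 \left(-2\right)^{3}}{5}\right)^{3} = \left(\left(- \frac{18}{5}\right) \left(-8\right)\right)^{3} = \left(\frac{144}{5}\right)^{3} = \frac{2985984}{125} \approx 23888.0$)
$9534 I = 9534 \cdot \frac{2985984}{125} = \frac{28468371456}{125}$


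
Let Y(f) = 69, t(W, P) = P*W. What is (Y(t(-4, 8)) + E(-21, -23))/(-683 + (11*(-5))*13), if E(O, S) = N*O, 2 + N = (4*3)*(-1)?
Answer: -121/466 ≈ -0.25966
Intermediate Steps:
N = -14 (N = -2 + (4*3)*(-1) = -2 + 12*(-1) = -2 - 12 = -14)
E(O, S) = -14*O
(Y(t(-4, 8)) + E(-21, -23))/(-683 + (11*(-5))*13) = (69 - 14*(-21))/(-683 + (11*(-5))*13) = (69 + 294)/(-683 - 55*13) = 363/(-683 - 715) = 363/(-1398) = 363*(-1/1398) = -121/466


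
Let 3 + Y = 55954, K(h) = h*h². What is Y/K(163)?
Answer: 55951/4330747 ≈ 0.012919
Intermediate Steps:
K(h) = h³
Y = 55951 (Y = -3 + 55954 = 55951)
Y/K(163) = 55951/(163³) = 55951/4330747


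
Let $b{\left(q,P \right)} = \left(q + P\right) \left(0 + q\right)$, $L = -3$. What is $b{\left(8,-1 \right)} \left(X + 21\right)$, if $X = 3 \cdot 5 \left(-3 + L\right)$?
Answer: $-3864$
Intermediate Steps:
$b{\left(q,P \right)} = q \left(P + q\right)$ ($b{\left(q,P \right)} = \left(P + q\right) q = q \left(P + q\right)$)
$X = -90$ ($X = 3 \cdot 5 \left(-3 - 3\right) = 15 \left(-6\right) = -90$)
$b{\left(8,-1 \right)} \left(X + 21\right) = 8 \left(-1 + 8\right) \left(-90 + 21\right) = 8 \cdot 7 \left(-69\right) = 56 \left(-69\right) = -3864$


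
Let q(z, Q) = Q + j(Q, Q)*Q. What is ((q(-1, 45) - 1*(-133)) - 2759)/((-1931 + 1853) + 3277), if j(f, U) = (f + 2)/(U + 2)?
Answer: -2536/3199 ≈ -0.79275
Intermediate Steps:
j(f, U) = (2 + f)/(2 + U)
q(z, Q) = 2*Q (q(z, Q) = Q + ((2 + Q)/(2 + Q))*Q = Q + 1*Q = Q + Q = 2*Q)
((q(-1, 45) - 1*(-133)) - 2759)/((-1931 + 1853) + 3277) = ((2*45 - 1*(-133)) - 2759)/((-1931 + 1853) + 3277) = ((90 + 133) - 2759)/(-78 + 3277) = (223 - 2759)/3199 = -2536*1/3199 = -2536/3199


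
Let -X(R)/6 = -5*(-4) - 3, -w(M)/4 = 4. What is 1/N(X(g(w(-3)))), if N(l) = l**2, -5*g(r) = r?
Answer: 1/10404 ≈ 9.6117e-5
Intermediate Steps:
w(M) = -16 (w(M) = -4*4 = -16)
g(r) = -r/5
X(R) = -102 (X(R) = -6*(-5*(-4) - 3) = -6*(20 - 3) = -6*17 = -102)
1/N(X(g(w(-3)))) = 1/((-102)**2) = 1/10404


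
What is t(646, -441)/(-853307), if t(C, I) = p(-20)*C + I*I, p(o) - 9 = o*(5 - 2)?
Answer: -161535/853307 ≈ -0.18930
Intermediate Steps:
p(o) = 9 + 3*o (p(o) = 9 + o*(5 - 2) = 9 + o*3 = 9 + 3*o)
t(C, I) = I**2 - 51*C (t(C, I) = (9 + 3*(-20))*C + I*I = (9 - 60)*C + I**2 = -51*C + I**2 = I**2 - 51*C)
t(646, -441)/(-853307) = ((-441)**2 - 51*646)/(-853307) = (194481 - 32946)*(-1/853307) = 161535*(-1/853307) = -161535/853307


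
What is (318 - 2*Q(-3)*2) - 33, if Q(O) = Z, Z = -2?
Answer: 293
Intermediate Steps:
Q(O) = -2
(318 - 2*Q(-3)*2) - 33 = (318 - 2*(-2)*2) - 33 = (318 + 4*2) - 33 = (318 + 8) - 33 = 326 - 33 = 293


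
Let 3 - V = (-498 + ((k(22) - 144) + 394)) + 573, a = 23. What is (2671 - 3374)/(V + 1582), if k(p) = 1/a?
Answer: -16169/28979 ≈ -0.55796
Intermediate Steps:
k(p) = 1/23
V = -7407/23 (V = 3 - ((-498 + ((1/23 - 144) + 394)) + 573) = 3 - ((-498 + (-3311/23 + 394)) + 573) = 3 - ((-498 + 5751/23) + 573) = 3 - (-5703/23 + 573) = 3 - 1*7476/23 = 3 - 7476/23 = -7407/23 ≈ -322.04)
(2671 - 3374)/(V + 1582) = (2671 - 3374)/(-7407/23 + 1582) = -703/28979/23 = -703*23/28979 = -16169/28979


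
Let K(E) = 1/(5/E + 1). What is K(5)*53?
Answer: 53/2 ≈ 26.500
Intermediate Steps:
K(E) = 1/(1 + 5/E)
K(5)*53 = (5/(5 + 5))*53 = (5/10)*53 = (5*(⅒))*53 = (½)*53 = 53/2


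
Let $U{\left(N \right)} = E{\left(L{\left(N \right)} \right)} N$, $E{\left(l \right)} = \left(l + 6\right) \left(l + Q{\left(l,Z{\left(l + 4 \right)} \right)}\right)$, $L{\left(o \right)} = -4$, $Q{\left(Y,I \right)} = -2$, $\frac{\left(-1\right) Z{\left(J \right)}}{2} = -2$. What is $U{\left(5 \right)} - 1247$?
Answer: $-1307$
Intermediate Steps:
$Z{\left(J \right)} = 4$ ($Z{\left(J \right)} = \left(-2\right) \left(-2\right) = 4$)
$E{\left(l \right)} = \left(-2 + l\right) \left(6 + l\right)$ ($E{\left(l \right)} = \left(l + 6\right) \left(l - 2\right) = \left(6 + l\right) \left(-2 + l\right) = \left(-2 + l\right) \left(6 + l\right)$)
$U{\left(N \right)} = - 12 N$ ($U{\left(N \right)} = \left(-12 + \left(-4\right)^{2} + 4 \left(-4\right)\right) N = \left(-12 + 16 - 16\right) N = - 12 N$)
$U{\left(5 \right)} - 1247 = \left(-12\right) 5 - 1247 = -60 - 1247 = -1307$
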